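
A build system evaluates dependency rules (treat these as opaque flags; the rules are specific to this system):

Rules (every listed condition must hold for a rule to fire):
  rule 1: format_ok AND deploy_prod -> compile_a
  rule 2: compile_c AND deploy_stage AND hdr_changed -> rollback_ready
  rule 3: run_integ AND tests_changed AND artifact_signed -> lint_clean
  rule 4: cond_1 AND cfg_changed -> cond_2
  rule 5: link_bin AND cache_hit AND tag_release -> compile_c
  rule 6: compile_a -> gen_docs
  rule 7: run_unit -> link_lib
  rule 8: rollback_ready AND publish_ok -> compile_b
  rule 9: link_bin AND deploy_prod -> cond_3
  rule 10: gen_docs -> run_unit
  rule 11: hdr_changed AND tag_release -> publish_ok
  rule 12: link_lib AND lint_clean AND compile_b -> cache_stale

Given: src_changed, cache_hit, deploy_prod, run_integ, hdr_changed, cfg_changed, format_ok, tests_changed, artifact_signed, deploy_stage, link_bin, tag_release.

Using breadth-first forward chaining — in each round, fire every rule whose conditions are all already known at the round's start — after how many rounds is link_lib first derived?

4

Round 1 fires rule 1, rule 3, rule 5, rule 9, rule 11, giving compile_a, lint_clean, compile_c, cond_3, publish_ok.
Round 2 fires rule 2, rule 6, giving rollback_ready, gen_docs.
Round 3 fires rule 8, rule 10, giving compile_b, run_unit.
Round 4 fires rule 7, giving link_lib.
link_lib first appears in round 4.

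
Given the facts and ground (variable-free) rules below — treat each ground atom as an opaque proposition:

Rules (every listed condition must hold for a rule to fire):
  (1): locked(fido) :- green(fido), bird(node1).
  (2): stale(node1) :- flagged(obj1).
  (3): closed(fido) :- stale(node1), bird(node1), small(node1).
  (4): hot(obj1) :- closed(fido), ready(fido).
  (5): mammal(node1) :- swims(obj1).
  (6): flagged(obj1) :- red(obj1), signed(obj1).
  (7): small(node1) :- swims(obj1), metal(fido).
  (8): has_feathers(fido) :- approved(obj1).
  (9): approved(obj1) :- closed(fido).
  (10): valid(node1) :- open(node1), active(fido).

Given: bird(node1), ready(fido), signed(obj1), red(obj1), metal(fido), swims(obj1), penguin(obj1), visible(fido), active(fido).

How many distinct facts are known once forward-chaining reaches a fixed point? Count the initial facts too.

Round 1: (5) [mammal(node1) :- swims(obj1).]; (6) [flagged(obj1) :- red(obj1), signed(obj1).]; (7) [small(node1) :- swims(obj1), metal(fido).]. New: mammal(node1), flagged(obj1), small(node1).
Round 2: (2) [stale(node1) :- flagged(obj1).]. New: stale(node1).
Round 3: (3) [closed(fido) :- stale(node1), bird(node1), small(node1).]. New: closed(fido).
Round 4: (4) [hot(obj1) :- closed(fido), ready(fido).]; (9) [approved(obj1) :- closed(fido).]. New: hot(obj1), approved(obj1).
Round 5: (8) [has_feathers(fido) :- approved(obj1).]. New: has_feathers(fido).
Closure: {active(fido), approved(obj1), bird(node1), closed(fido), flagged(obj1), has_feathers(fido), hot(obj1), mammal(node1), metal(fido), penguin(obj1), ready(fido), red(obj1), signed(obj1), small(node1), stale(node1), swims(obj1), visible(fido)} — 17 facts.

17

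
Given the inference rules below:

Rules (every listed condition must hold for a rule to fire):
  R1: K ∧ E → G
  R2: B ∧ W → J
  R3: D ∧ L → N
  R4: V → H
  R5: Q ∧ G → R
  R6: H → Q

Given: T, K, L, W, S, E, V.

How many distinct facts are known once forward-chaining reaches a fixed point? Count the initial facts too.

Round 1 fires R1, R4, giving G, H.
Round 2 fires R6, giving Q.
Round 3 fires R5, giving R.
Closure: {E, G, H, K, L, Q, R, S, T, V, W} — 11 facts.

11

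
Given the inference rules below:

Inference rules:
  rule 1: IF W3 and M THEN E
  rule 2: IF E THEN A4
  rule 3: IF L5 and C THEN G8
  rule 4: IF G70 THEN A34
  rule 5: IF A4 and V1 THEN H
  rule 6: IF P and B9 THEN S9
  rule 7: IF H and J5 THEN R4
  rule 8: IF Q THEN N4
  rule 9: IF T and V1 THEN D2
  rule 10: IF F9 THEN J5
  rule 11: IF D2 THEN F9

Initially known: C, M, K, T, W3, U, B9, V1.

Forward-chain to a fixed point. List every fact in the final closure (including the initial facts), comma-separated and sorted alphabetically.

A4, B9, C, D2, E, F9, H, J5, K, M, R4, T, U, V1, W3

Round 1: rule 1 [IF W3 and M THEN E]; rule 9 [IF T and V1 THEN D2]. Adds E, D2.
Round 2: rule 2 [IF E THEN A4]; rule 11 [IF D2 THEN F9]. Adds A4, F9.
Round 3: rule 5 [IF A4 and V1 THEN H]; rule 10 [IF F9 THEN J5]. Adds H, J5.
Round 4: rule 7 [IF H and J5 THEN R4]. Adds R4.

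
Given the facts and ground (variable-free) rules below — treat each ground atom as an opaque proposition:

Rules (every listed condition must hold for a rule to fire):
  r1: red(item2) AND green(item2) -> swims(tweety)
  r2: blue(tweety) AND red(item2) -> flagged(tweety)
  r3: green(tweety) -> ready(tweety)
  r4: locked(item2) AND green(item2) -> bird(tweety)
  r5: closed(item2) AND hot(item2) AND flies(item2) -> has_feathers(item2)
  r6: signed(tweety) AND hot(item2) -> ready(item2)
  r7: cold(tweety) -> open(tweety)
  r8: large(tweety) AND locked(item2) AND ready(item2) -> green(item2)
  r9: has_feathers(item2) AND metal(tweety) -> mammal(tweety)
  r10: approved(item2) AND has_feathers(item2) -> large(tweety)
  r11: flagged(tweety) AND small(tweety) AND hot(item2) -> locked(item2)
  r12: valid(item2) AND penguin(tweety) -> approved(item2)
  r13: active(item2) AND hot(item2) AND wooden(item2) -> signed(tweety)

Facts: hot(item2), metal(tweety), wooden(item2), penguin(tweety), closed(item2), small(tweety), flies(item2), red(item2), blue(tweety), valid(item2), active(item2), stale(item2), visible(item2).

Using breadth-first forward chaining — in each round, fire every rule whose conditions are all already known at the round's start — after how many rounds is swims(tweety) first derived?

4

Round 1: r2 [blue(tweety) AND red(item2) -> flagged(tweety)]; r5 [closed(item2) AND hot(item2) AND flies(item2) -> has_feathers(item2)]; r12 [valid(item2) AND penguin(tweety) -> approved(item2)]; r13 [active(item2) AND hot(item2) AND wooden(item2) -> signed(tweety)]. New: flagged(tweety), has_feathers(item2), approved(item2), signed(tweety).
Round 2: r6 [signed(tweety) AND hot(item2) -> ready(item2)]; r9 [has_feathers(item2) AND metal(tweety) -> mammal(tweety)]; r10 [approved(item2) AND has_feathers(item2) -> large(tweety)]; r11 [flagged(tweety) AND small(tweety) AND hot(item2) -> locked(item2)]. New: ready(item2), mammal(tweety), large(tweety), locked(item2).
Round 3: r8 [large(tweety) AND locked(item2) AND ready(item2) -> green(item2)]. New: green(item2).
Round 4: r1 [red(item2) AND green(item2) -> swims(tweety)]; r4 [locked(item2) AND green(item2) -> bird(tweety)]. New: swims(tweety), bird(tweety).
swims(tweety) first appears in round 4.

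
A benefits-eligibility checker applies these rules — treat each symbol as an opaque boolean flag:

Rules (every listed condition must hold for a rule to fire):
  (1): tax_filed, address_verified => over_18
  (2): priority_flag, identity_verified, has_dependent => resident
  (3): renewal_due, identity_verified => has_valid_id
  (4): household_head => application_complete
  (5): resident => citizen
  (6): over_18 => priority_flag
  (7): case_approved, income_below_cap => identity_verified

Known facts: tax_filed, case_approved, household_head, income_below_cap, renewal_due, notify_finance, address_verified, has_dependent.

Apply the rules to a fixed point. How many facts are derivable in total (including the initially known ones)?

15

Round 1 — (1), (4), (7), derive over_18, application_complete, identity_verified.
Round 2 — (3), (6), derive has_valid_id, priority_flag.
Round 3 — (2), derive resident.
Round 4 — (5), derive citizen.
Closure: {address_verified, application_complete, case_approved, citizen, has_dependent, has_valid_id, household_head, identity_verified, income_below_cap, notify_finance, over_18, priority_flag, renewal_due, resident, tax_filed} — 15 facts.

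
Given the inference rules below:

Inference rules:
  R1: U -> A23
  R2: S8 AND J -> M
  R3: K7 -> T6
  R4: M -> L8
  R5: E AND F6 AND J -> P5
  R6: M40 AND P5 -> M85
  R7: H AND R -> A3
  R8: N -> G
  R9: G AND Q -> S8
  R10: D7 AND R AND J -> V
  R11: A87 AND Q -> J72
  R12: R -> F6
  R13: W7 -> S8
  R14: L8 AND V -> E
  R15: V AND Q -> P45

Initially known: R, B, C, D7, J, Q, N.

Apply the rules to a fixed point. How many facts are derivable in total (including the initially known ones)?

Round 1: R8 [N -> G]; R10 [D7 AND R AND J -> V]; R12 [R -> F6]. Adds G, V, F6.
Round 2: R9 [G AND Q -> S8]; R15 [V AND Q -> P45]. Adds S8, P45.
Round 3: R2 [S8 AND J -> M]. Adds M.
Round 4: R4 [M -> L8]. Adds L8.
Round 5: R14 [L8 AND V -> E]. Adds E.
Round 6: R5 [E AND F6 AND J -> P5]. Adds P5.
Closure: {B, C, D7, E, F6, G, J, L8, M, N, P45, P5, Q, R, S8, V} — 16 facts.

16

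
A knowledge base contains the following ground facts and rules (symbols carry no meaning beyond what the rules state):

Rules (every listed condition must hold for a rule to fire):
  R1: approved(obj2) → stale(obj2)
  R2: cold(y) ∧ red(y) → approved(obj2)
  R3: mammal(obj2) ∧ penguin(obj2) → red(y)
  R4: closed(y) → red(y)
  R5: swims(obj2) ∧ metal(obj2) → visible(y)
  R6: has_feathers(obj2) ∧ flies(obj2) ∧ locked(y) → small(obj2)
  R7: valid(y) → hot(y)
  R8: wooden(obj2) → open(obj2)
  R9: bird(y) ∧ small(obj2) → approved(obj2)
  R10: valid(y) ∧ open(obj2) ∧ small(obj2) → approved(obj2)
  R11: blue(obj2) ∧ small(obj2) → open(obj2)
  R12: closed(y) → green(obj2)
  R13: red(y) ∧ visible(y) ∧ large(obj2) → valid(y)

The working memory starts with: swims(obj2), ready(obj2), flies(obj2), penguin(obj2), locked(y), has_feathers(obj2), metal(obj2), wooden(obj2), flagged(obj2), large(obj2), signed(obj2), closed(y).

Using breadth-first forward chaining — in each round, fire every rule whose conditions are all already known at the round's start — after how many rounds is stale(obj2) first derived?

4

Round 1: R4 [closed(y) → red(y)]; R5 [swims(obj2) ∧ metal(obj2) → visible(y)]; R6 [has_feathers(obj2) ∧ flies(obj2) ∧ locked(y) → small(obj2)]; R8 [wooden(obj2) → open(obj2)]; R12 [closed(y) → green(obj2)]. New: red(y), visible(y), small(obj2), open(obj2), green(obj2).
Round 2: R13 [red(y) ∧ visible(y) ∧ large(obj2) → valid(y)]. New: valid(y).
Round 3: R7 [valid(y) → hot(y)]; R10 [valid(y) ∧ open(obj2) ∧ small(obj2) → approved(obj2)]. New: hot(y), approved(obj2).
Round 4: R1 [approved(obj2) → stale(obj2)]. New: stale(obj2).
stale(obj2) first appears in round 4.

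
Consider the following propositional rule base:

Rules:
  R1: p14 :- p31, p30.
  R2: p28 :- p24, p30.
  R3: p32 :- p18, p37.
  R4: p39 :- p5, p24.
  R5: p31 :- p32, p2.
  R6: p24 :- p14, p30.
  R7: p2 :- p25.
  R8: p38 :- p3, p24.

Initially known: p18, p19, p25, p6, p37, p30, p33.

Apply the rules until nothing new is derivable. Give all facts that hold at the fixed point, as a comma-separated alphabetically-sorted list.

p14, p18, p19, p2, p24, p25, p28, p30, p31, p32, p33, p37, p6

Round 1 — R3, R7, derive p32, p2.
Round 2 — R5, derive p31.
Round 3 — R1, derive p14.
Round 4 — R6, derive p24.
Round 5 — R2, derive p28.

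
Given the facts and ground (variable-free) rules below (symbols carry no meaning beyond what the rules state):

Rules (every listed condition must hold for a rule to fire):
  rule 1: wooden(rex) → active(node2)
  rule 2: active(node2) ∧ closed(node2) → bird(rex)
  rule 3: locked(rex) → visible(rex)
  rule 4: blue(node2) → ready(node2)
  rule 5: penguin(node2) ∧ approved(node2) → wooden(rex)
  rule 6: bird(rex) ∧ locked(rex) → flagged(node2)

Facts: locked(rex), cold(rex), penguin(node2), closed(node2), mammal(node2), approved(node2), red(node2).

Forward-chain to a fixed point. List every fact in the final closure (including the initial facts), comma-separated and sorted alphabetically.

[1] rule 3 [locked(rex) → visible(rex)]; rule 5 [penguin(node2) ∧ approved(node2) → wooden(rex)]. ⇒ new: visible(rex), wooden(rex).
[2] rule 1 [wooden(rex) → active(node2)]. ⇒ new: active(node2).
[3] rule 2 [active(node2) ∧ closed(node2) → bird(rex)]. ⇒ new: bird(rex).
[4] rule 6 [bird(rex) ∧ locked(rex) → flagged(node2)]. ⇒ new: flagged(node2).

active(node2), approved(node2), bird(rex), closed(node2), cold(rex), flagged(node2), locked(rex), mammal(node2), penguin(node2), red(node2), visible(rex), wooden(rex)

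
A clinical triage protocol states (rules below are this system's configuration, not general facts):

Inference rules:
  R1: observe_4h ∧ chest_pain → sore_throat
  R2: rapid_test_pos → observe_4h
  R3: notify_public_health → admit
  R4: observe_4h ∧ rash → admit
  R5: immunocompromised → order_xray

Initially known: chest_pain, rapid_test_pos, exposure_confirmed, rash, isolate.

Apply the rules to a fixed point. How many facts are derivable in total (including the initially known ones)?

Round 1: R2 [rapid_test_pos → observe_4h]. New: observe_4h.
Round 2: R1 [observe_4h ∧ chest_pain → sore_throat]; R4 [observe_4h ∧ rash → admit]. New: sore_throat, admit.
Closure: {admit, chest_pain, exposure_confirmed, isolate, observe_4h, rapid_test_pos, rash, sore_throat} — 8 facts.

8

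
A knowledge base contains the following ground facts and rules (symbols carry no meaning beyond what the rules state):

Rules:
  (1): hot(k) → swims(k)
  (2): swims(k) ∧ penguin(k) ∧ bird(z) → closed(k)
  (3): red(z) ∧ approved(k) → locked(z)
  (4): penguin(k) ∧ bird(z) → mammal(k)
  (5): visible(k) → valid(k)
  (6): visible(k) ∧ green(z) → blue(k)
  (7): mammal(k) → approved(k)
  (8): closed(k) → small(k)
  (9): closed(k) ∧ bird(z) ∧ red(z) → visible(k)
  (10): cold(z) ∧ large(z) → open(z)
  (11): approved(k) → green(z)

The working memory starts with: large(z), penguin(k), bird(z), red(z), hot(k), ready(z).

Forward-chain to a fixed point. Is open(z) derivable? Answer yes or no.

no

[1] (1) [hot(k) → swims(k)]; (4) [penguin(k) ∧ bird(z) → mammal(k)]. ⇒ new: swims(k), mammal(k).
[2] (2) [swims(k) ∧ penguin(k) ∧ bird(z) → closed(k)]; (7) [mammal(k) → approved(k)]. ⇒ new: closed(k), approved(k).
[3] (3) [red(z) ∧ approved(k) → locked(z)]; (8) [closed(k) → small(k)]; (9) [closed(k) ∧ bird(z) ∧ red(z) → visible(k)]; (11) [approved(k) → green(z)]. ⇒ new: locked(z), small(k), visible(k), green(z).
[4] (5) [visible(k) → valid(k)]; (6) [visible(k) ∧ green(z) → blue(k)]. ⇒ new: valid(k), blue(k).
Fixed point reached. open(z) is concluded only by (10); (10) needs cold(z) (never derived).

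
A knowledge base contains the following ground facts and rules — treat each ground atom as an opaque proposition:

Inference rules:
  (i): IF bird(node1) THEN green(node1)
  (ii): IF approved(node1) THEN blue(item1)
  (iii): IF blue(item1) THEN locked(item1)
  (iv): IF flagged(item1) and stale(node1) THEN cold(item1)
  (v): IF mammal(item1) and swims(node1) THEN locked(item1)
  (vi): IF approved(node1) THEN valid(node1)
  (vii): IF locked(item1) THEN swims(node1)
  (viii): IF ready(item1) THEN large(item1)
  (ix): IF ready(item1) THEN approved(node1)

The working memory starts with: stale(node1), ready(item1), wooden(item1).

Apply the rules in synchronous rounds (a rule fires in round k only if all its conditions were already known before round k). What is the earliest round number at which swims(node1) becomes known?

4

Round 1: (viii) [IF ready(item1) THEN large(item1)]; (ix) [IF ready(item1) THEN approved(node1)]. Adds large(item1), approved(node1).
Round 2: (ii) [IF approved(node1) THEN blue(item1)]; (vi) [IF approved(node1) THEN valid(node1)]. Adds blue(item1), valid(node1).
Round 3: (iii) [IF blue(item1) THEN locked(item1)]. Adds locked(item1).
Round 4: (vii) [IF locked(item1) THEN swims(node1)]. Adds swims(node1).
swims(node1) first appears in round 4.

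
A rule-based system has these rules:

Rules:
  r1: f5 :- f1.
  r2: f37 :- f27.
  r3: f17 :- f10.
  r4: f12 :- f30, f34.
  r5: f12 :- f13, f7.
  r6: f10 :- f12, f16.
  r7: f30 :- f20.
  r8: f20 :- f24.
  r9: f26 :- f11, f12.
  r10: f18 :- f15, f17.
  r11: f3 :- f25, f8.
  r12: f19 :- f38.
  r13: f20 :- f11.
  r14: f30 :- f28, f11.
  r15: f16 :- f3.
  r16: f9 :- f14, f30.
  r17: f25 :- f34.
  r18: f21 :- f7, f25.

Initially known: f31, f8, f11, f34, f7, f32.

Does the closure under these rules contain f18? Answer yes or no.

Round 1 — r13, r17, derive f20, f25.
Round 2 — r7, r11, r18, derive f30, f3, f21.
Round 3 — r4, r15, derive f12, f16.
Round 4 — r6, r9, derive f10, f26.
Round 5 — r3, derive f17.
Fixed point reached. f18 is concluded only by r10; r10 needs f15 (never derived).

no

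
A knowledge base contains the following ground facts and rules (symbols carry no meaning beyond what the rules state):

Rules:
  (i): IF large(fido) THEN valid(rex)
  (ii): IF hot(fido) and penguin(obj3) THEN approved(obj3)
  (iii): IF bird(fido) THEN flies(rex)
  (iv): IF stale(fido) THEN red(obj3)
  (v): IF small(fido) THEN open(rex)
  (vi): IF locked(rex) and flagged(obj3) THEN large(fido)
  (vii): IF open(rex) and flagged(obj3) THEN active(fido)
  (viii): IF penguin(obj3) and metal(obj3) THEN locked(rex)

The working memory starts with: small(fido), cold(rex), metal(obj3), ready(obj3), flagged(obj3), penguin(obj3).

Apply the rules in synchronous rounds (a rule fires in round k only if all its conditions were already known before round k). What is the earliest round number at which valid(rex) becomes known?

3

Round 1 — (v), (viii), derive open(rex), locked(rex).
Round 2 — (vi), (vii), derive large(fido), active(fido).
Round 3 — (i), derive valid(rex).
valid(rex) first appears in round 3.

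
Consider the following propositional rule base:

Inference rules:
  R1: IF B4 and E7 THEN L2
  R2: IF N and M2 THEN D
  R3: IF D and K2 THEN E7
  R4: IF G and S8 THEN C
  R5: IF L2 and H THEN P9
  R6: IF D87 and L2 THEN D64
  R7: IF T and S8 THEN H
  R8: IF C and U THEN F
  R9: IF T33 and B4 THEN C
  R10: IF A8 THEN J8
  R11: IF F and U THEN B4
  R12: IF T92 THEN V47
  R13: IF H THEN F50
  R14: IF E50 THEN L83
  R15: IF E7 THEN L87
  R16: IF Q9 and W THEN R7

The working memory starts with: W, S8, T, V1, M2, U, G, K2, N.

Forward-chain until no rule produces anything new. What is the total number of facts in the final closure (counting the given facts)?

Round 1 fires R2, R4, R7, giving D, C, H.
Round 2 fires R3, R8, R13, giving E7, F, F50.
Round 3 fires R11, R15, giving B4, L87.
Round 4 fires R1, giving L2.
Round 5 fires R5, giving P9.
Closure: {B4, C, D, E7, F, F50, G, H, K2, L2, L87, M2, N, P9, S8, T, U, V1, W} — 19 facts.

19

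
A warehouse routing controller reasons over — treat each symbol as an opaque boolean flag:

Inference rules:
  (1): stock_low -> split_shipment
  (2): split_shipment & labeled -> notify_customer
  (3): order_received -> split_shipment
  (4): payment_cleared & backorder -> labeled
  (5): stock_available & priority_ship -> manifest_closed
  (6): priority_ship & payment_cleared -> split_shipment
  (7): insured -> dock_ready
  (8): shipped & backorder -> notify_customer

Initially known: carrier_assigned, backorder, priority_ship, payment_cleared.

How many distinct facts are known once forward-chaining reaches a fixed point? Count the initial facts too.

7

Round 1 fires (4), (6), giving labeled, split_shipment.
Round 2 fires (2), giving notify_customer.
Closure: {backorder, carrier_assigned, labeled, notify_customer, payment_cleared, priority_ship, split_shipment} — 7 facts.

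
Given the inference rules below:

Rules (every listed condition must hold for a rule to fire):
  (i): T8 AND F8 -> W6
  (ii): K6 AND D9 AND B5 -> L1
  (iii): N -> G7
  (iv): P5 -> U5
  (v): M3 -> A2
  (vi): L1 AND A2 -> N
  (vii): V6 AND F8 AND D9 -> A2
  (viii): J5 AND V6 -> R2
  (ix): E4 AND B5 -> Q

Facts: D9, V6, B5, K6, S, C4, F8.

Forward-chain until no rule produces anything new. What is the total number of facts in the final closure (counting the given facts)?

Round 1: (ii) [K6 AND D9 AND B5 -> L1]; (vii) [V6 AND F8 AND D9 -> A2]. New: L1, A2.
Round 2: (vi) [L1 AND A2 -> N]. New: N.
Round 3: (iii) [N -> G7]. New: G7.
Closure: {A2, B5, C4, D9, F8, G7, K6, L1, N, S, V6} — 11 facts.

11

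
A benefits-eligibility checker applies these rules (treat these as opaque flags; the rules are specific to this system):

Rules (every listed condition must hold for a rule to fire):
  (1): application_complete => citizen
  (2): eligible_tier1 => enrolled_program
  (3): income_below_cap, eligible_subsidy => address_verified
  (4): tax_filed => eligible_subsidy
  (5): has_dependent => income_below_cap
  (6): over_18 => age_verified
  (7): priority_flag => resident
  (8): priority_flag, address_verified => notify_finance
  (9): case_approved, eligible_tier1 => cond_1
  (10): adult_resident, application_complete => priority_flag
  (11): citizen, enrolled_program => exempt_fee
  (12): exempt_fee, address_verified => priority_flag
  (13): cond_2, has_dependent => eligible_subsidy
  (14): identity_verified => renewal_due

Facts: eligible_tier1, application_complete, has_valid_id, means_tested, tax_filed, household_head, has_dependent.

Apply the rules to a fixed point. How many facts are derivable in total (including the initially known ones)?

Round 1: (1) [application_complete => citizen]; (2) [eligible_tier1 => enrolled_program]; (4) [tax_filed => eligible_subsidy]; (5) [has_dependent => income_below_cap]. Adds citizen, enrolled_program, eligible_subsidy, income_below_cap.
Round 2: (3) [income_below_cap, eligible_subsidy => address_verified]; (11) [citizen, enrolled_program => exempt_fee]. Adds address_verified, exempt_fee.
Round 3: (12) [exempt_fee, address_verified => priority_flag]. Adds priority_flag.
Round 4: (7) [priority_flag => resident]; (8) [priority_flag, address_verified => notify_finance]. Adds resident, notify_finance.
Closure: {address_verified, application_complete, citizen, eligible_subsidy, eligible_tier1, enrolled_program, exempt_fee, has_dependent, has_valid_id, household_head, income_below_cap, means_tested, notify_finance, priority_flag, resident, tax_filed} — 16 facts.

16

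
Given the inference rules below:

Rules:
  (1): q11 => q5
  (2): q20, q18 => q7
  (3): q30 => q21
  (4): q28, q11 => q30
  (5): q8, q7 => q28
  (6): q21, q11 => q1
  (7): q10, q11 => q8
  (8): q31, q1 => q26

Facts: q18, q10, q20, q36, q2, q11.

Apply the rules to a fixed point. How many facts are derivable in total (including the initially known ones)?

Round 1 fires (1), (2), (7), giving q5, q7, q8.
Round 2 fires (5), giving q28.
Round 3 fires (4), giving q30.
Round 4 fires (3), giving q21.
Round 5 fires (6), giving q1.
Closure: {q1, q10, q11, q18, q2, q20, q21, q28, q30, q36, q5, q7, q8} — 13 facts.

13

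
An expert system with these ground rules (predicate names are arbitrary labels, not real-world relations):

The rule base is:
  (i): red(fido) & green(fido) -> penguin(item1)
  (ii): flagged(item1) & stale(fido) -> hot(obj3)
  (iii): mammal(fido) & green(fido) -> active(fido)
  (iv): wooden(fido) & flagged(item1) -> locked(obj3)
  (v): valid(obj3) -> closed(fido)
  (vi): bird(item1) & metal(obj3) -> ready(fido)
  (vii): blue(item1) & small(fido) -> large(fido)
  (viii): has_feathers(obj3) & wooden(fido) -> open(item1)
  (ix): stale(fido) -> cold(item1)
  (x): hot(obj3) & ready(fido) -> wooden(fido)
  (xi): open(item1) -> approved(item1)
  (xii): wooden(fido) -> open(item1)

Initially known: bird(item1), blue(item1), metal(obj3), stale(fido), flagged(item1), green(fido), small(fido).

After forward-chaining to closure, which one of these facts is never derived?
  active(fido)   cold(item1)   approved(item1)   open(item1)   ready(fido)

active(fido)

Round 1 — (ii), (vi), (vii), (ix), derive hot(obj3), ready(fido), large(fido), cold(item1).
Round 2 — (x), derive wooden(fido).
Round 3 — (iv), (xii), derive locked(obj3), open(item1).
Round 4 — (xi), derive approved(item1).
Derived: cold(item1) (round 1), ready(fido) (round 1), approved(item1) (round 4), open(item1) (round 3). active(fido) never appears in any round.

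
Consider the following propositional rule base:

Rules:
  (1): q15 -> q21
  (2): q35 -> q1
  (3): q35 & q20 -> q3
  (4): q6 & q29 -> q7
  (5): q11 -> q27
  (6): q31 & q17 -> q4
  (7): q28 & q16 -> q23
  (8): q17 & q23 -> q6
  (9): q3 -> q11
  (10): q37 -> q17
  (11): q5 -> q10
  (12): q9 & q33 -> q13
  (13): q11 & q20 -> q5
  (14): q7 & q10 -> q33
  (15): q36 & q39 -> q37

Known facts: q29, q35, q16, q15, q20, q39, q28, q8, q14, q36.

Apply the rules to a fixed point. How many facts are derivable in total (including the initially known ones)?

23

Round 1 fires (1), (2), (3), (7), (15), giving q21, q1, q3, q23, q37.
Round 2 fires (9), (10), giving q11, q17.
Round 3 fires (5), (8), (13), giving q27, q6, q5.
Round 4 fires (4), (11), giving q7, q10.
Round 5 fires (14), giving q33.
Closure: {q1, q10, q11, q14, q15, q16, q17, q20, q21, q23, q27, q28, q29, q3, q33, q35, q36, q37, q39, q5, q6, q7, q8} — 23 facts.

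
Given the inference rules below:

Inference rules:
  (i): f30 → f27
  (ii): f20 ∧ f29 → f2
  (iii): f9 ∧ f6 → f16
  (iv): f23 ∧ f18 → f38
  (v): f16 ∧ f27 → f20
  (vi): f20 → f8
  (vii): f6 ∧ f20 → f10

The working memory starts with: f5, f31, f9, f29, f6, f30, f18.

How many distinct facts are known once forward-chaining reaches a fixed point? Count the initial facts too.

13

[1] (i) [f30 → f27]; (iii) [f9 ∧ f6 → f16]. ⇒ new: f27, f16.
[2] (v) [f16 ∧ f27 → f20]. ⇒ new: f20.
[3] (ii) [f20 ∧ f29 → f2]; (vi) [f20 → f8]; (vii) [f6 ∧ f20 → f10]. ⇒ new: f2, f8, f10.
Closure: {f10, f16, f18, f2, f20, f27, f29, f30, f31, f5, f6, f8, f9} — 13 facts.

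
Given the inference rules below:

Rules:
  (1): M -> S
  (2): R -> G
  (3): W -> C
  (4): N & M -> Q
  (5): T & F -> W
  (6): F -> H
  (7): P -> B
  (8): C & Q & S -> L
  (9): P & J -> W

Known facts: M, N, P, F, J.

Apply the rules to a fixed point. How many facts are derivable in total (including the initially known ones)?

12

Round 1: (1) [M -> S]; (4) [N & M -> Q]; (6) [F -> H]; (7) [P -> B]; (9) [P & J -> W]. Adds S, Q, H, B, W.
Round 2: (3) [W -> C]. Adds C.
Round 3: (8) [C & Q & S -> L]. Adds L.
Closure: {B, C, F, H, J, L, M, N, P, Q, S, W} — 12 facts.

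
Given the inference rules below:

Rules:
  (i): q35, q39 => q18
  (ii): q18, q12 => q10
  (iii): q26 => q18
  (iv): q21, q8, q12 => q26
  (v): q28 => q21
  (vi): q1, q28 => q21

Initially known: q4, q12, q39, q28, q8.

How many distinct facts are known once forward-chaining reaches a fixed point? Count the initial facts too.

9

Round 1 fires (v), giving q21.
Round 2 fires (iv), giving q26.
Round 3 fires (iii), giving q18.
Round 4 fires (ii), giving q10.
Closure: {q10, q12, q18, q21, q26, q28, q39, q4, q8} — 9 facts.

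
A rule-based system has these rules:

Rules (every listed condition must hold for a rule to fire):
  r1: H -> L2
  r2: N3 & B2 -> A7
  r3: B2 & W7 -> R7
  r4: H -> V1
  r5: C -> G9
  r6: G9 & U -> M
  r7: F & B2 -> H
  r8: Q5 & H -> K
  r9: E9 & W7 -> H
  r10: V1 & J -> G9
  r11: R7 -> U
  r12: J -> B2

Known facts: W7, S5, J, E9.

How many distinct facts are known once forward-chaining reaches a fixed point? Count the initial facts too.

12

Round 1: r9 [E9 & W7 -> H]; r12 [J -> B2]. Adds H, B2.
Round 2: r1 [H -> L2]; r3 [B2 & W7 -> R7]; r4 [H -> V1]. Adds L2, R7, V1.
Round 3: r10 [V1 & J -> G9]; r11 [R7 -> U]. Adds G9, U.
Round 4: r6 [G9 & U -> M]. Adds M.
Closure: {B2, E9, G9, H, J, L2, M, R7, S5, U, V1, W7} — 12 facts.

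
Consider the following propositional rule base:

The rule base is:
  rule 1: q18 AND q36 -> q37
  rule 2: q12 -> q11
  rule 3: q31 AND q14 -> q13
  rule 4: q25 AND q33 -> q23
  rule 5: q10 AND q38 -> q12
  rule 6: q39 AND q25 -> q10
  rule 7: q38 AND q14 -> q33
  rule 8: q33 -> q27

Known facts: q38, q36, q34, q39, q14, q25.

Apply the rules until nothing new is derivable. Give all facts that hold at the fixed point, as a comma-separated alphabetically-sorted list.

q10, q11, q12, q14, q23, q25, q27, q33, q34, q36, q38, q39

Round 1: rule 6 [q39 AND q25 -> q10]; rule 7 [q38 AND q14 -> q33]. Adds q10, q33.
Round 2: rule 4 [q25 AND q33 -> q23]; rule 5 [q10 AND q38 -> q12]; rule 8 [q33 -> q27]. Adds q23, q12, q27.
Round 3: rule 2 [q12 -> q11]. Adds q11.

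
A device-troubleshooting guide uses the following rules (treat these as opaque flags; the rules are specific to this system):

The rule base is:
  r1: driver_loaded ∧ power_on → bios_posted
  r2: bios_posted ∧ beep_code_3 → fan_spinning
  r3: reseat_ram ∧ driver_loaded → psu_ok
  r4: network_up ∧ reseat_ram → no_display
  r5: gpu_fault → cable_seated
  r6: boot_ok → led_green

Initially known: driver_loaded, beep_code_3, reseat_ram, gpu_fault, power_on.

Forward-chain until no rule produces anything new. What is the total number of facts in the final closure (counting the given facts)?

9

[1] r1 [driver_loaded ∧ power_on → bios_posted]; r3 [reseat_ram ∧ driver_loaded → psu_ok]; r5 [gpu_fault → cable_seated]. ⇒ new: bios_posted, psu_ok, cable_seated.
[2] r2 [bios_posted ∧ beep_code_3 → fan_spinning]. ⇒ new: fan_spinning.
Closure: {beep_code_3, bios_posted, cable_seated, driver_loaded, fan_spinning, gpu_fault, power_on, psu_ok, reseat_ram} — 9 facts.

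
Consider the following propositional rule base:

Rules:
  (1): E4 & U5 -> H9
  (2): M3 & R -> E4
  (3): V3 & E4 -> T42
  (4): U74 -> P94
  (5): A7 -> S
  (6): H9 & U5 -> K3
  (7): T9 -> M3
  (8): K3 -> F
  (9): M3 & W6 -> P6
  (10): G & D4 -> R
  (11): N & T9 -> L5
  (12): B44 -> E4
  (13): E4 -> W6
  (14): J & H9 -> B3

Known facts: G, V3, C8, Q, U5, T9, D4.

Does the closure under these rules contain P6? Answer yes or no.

yes

[1] (7) [T9 -> M3]; (10) [G & D4 -> R]. ⇒ new: M3, R.
[2] (2) [M3 & R -> E4]. ⇒ new: E4.
[3] (1) [E4 & U5 -> H9]; (3) [V3 & E4 -> T42]; (13) [E4 -> W6]. ⇒ new: H9, T42, W6.
[4] (6) [H9 & U5 -> K3]; (9) [M3 & W6 -> P6]. ⇒ new: K3, P6.
[5] (8) [K3 -> F]. ⇒ new: F.
P6 appears in round 4, so it is derivable.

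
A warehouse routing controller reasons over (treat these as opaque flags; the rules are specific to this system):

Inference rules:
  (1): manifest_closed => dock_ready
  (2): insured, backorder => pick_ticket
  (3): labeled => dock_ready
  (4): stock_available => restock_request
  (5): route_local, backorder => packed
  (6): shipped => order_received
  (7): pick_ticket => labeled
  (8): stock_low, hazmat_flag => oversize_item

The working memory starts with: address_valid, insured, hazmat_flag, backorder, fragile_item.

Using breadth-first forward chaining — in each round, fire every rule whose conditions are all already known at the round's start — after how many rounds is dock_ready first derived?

Round 1: (2) [insured, backorder => pick_ticket]. Adds pick_ticket.
Round 2: (7) [pick_ticket => labeled]. Adds labeled.
Round 3: (3) [labeled => dock_ready]. Adds dock_ready.
dock_ready first appears in round 3.

3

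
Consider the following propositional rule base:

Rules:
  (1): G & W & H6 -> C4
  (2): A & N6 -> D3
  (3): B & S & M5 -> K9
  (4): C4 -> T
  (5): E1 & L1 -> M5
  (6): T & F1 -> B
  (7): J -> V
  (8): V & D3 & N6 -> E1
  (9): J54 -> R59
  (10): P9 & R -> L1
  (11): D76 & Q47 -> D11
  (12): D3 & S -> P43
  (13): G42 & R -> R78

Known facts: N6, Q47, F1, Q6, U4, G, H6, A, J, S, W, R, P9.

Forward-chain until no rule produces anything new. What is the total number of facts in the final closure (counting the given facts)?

Round 1: (1) [G & W & H6 -> C4]; (2) [A & N6 -> D3]; (7) [J -> V]; (10) [P9 & R -> L1]. Adds C4, D3, V, L1.
Round 2: (4) [C4 -> T]; (8) [V & D3 & N6 -> E1]; (12) [D3 & S -> P43]. Adds T, E1, P43.
Round 3: (5) [E1 & L1 -> M5]; (6) [T & F1 -> B]. Adds M5, B.
Round 4: (3) [B & S & M5 -> K9]. Adds K9.
Closure: {A, B, C4, D3, E1, F1, G, H6, J, K9, L1, M5, N6, P43, P9, Q47, Q6, R, S, T, U4, V, W} — 23 facts.

23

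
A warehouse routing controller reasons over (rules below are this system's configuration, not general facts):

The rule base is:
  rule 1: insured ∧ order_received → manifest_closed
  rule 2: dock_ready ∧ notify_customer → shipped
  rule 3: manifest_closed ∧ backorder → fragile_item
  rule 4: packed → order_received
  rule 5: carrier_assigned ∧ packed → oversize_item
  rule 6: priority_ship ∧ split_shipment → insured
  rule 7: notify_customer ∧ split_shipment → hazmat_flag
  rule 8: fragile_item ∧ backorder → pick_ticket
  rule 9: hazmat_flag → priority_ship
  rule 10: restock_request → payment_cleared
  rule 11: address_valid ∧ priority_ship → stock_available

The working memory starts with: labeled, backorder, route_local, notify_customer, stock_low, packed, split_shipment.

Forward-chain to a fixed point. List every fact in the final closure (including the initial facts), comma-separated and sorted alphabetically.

backorder, fragile_item, hazmat_flag, insured, labeled, manifest_closed, notify_customer, order_received, packed, pick_ticket, priority_ship, route_local, split_shipment, stock_low

[1] rule 4 [packed → order_received]; rule 7 [notify_customer ∧ split_shipment → hazmat_flag]. ⇒ new: order_received, hazmat_flag.
[2] rule 9 [hazmat_flag → priority_ship]. ⇒ new: priority_ship.
[3] rule 6 [priority_ship ∧ split_shipment → insured]. ⇒ new: insured.
[4] rule 1 [insured ∧ order_received → manifest_closed]. ⇒ new: manifest_closed.
[5] rule 3 [manifest_closed ∧ backorder → fragile_item]. ⇒ new: fragile_item.
[6] rule 8 [fragile_item ∧ backorder → pick_ticket]. ⇒ new: pick_ticket.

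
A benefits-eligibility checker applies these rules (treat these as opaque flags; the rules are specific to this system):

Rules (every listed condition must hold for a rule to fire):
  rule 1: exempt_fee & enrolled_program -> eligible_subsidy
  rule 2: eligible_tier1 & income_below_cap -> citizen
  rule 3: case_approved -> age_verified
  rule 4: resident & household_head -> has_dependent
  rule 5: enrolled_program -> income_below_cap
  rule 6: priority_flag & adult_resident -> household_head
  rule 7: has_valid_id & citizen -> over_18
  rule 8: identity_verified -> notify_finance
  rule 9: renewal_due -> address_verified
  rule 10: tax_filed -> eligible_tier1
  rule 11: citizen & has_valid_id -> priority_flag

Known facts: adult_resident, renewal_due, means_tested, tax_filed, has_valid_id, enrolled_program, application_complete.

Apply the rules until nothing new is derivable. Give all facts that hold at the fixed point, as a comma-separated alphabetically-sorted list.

address_verified, adult_resident, application_complete, citizen, eligible_tier1, enrolled_program, has_valid_id, household_head, income_below_cap, means_tested, over_18, priority_flag, renewal_due, tax_filed

Round 1 — rule 5, rule 9, rule 10, derive income_below_cap, address_verified, eligible_tier1.
Round 2 — rule 2, derive citizen.
Round 3 — rule 7, rule 11, derive over_18, priority_flag.
Round 4 — rule 6, derive household_head.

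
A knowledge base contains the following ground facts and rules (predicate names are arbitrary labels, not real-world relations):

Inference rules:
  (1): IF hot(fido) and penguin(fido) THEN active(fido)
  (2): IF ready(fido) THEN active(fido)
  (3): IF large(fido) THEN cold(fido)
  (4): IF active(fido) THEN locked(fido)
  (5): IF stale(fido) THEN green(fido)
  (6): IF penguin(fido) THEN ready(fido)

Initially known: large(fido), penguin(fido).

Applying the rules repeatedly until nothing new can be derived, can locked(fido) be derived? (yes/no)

yes

Round 1 — (3), (6), derive cold(fido), ready(fido).
Round 2 — (2), derive active(fido).
Round 3 — (4), derive locked(fido).
locked(fido) appears in round 3, so it is derivable.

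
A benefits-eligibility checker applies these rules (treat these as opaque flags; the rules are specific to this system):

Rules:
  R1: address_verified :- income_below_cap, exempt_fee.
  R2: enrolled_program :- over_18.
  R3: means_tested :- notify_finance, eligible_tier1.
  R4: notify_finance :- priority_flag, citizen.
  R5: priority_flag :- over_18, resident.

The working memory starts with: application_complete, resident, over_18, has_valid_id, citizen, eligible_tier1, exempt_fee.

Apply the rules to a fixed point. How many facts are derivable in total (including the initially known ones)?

11

Round 1 — R2, R5, derive enrolled_program, priority_flag.
Round 2 — R4, derive notify_finance.
Round 3 — R3, derive means_tested.
Closure: {application_complete, citizen, eligible_tier1, enrolled_program, exempt_fee, has_valid_id, means_tested, notify_finance, over_18, priority_flag, resident} — 11 facts.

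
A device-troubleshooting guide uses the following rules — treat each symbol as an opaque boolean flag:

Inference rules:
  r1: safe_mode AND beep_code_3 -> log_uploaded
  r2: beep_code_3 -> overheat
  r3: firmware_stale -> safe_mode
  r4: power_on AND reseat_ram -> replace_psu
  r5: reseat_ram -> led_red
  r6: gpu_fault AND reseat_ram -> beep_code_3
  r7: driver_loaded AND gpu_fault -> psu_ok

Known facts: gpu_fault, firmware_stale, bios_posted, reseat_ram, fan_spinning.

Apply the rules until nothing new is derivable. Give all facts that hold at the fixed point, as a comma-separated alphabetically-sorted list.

beep_code_3, bios_posted, fan_spinning, firmware_stale, gpu_fault, led_red, log_uploaded, overheat, reseat_ram, safe_mode

Round 1 fires r3, r5, r6, giving safe_mode, led_red, beep_code_3.
Round 2 fires r1, r2, giving log_uploaded, overheat.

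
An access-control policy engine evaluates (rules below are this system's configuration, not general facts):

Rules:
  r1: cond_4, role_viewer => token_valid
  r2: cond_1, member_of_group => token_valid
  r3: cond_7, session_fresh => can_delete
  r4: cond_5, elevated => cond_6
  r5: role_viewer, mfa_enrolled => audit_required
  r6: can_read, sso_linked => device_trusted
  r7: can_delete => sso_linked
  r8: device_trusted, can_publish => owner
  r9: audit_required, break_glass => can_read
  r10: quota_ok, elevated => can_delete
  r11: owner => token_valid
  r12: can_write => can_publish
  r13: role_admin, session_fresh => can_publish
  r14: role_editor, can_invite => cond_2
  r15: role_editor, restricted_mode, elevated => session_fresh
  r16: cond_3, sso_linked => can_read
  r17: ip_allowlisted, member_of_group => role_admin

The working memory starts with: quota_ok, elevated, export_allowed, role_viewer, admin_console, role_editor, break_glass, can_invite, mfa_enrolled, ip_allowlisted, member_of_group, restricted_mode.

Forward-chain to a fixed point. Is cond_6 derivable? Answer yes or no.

Round 1 fires r5, r10, r14, r15, r17, giving audit_required, can_delete, cond_2, session_fresh, role_admin.
Round 2 fires r7, r9, r13, giving sso_linked, can_read, can_publish.
Round 3 fires r6, giving device_trusted.
Round 4 fires r8, giving owner.
Round 5 fires r11, giving token_valid.
Fixed point reached. cond_6 is concluded only by r4; r4 needs cond_5 (never derived).

no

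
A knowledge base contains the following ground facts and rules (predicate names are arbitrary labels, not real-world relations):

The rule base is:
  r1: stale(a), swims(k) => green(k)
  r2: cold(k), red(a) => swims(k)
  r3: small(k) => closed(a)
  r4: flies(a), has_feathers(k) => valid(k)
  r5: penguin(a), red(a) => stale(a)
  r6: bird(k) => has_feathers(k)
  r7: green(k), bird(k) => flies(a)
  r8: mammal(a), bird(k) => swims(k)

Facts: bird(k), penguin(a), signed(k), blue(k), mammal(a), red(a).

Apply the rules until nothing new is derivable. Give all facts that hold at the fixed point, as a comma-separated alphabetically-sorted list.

Round 1 — r5, r6, r8, derive stale(a), has_feathers(k), swims(k).
Round 2 — r1, derive green(k).
Round 3 — r7, derive flies(a).
Round 4 — r4, derive valid(k).

bird(k), blue(k), flies(a), green(k), has_feathers(k), mammal(a), penguin(a), red(a), signed(k), stale(a), swims(k), valid(k)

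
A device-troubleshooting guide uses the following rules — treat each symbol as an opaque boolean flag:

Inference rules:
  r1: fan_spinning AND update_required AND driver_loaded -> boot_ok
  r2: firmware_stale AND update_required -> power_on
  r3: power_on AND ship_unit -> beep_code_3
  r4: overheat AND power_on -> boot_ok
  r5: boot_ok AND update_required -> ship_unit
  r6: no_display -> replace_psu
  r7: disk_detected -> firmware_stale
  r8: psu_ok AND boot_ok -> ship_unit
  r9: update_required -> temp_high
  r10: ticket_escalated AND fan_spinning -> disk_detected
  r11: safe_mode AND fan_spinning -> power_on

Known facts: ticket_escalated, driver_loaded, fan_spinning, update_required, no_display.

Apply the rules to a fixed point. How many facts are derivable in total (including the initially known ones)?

13

Round 1: r1 [fan_spinning AND update_required AND driver_loaded -> boot_ok]; r6 [no_display -> replace_psu]; r9 [update_required -> temp_high]; r10 [ticket_escalated AND fan_spinning -> disk_detected]. Adds boot_ok, replace_psu, temp_high, disk_detected.
Round 2: r5 [boot_ok AND update_required -> ship_unit]; r7 [disk_detected -> firmware_stale]. Adds ship_unit, firmware_stale.
Round 3: r2 [firmware_stale AND update_required -> power_on]. Adds power_on.
Round 4: r3 [power_on AND ship_unit -> beep_code_3]. Adds beep_code_3.
Closure: {beep_code_3, boot_ok, disk_detected, driver_loaded, fan_spinning, firmware_stale, no_display, power_on, replace_psu, ship_unit, temp_high, ticket_escalated, update_required} — 13 facts.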